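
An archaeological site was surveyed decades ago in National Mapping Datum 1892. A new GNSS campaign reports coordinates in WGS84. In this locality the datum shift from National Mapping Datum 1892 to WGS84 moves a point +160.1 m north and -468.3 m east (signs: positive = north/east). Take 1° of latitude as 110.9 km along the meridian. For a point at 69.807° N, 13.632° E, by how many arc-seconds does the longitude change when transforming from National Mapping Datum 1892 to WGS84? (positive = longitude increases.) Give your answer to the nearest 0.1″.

At latitude 69.807°, cos φ = 0.345184.
1° of longitude at this latitude = 110.9 × cos φ = 38.28 km, so Δλ = -468.3 / 38280.9 = -0.0122333° = -44.040″.

Δλ = -44.0″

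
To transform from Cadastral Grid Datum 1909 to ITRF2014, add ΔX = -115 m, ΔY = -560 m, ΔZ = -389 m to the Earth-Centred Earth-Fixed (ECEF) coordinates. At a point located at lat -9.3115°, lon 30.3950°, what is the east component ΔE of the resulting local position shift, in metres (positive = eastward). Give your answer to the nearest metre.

At φ = -9.3115°, λ = 30.3950°: sin φ = -0.161802, cos φ = 0.986823, sin λ = 0.505958, cos λ = 0.862558.
ΔE = −sin λ·ΔX + cos λ·ΔY = −(0.505958)·(-115) + (0.862558)·(-560) = -424.85 m.

ΔE = -425 m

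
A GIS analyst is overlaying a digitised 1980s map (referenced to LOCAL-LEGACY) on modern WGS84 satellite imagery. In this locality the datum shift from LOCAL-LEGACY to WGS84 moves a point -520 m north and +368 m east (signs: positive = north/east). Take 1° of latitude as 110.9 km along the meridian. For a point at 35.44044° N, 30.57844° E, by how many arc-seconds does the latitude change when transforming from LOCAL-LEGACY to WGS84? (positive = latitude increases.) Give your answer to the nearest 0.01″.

1° of latitude = 110.9 km, so Δφ = -520.0 / 110900 = -0.0046889° = -16.880″.

Δφ = -16.88″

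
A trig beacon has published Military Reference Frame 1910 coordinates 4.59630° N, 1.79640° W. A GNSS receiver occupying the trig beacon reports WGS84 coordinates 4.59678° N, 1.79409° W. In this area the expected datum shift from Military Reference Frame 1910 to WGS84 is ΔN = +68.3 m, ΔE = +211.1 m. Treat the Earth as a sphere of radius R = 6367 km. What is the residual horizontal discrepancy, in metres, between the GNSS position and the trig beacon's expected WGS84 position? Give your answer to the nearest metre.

47 m

Observed coordinate differences: Δφ = +0.00048°, Δλ = +0.00231°.
Converting to metres (1° lat = 111125 m, cos φ = 0.996784): observed ΔN = 53.3 m, observed ΔE = 255.9 m.
Subtracting the expected shift leaves a residual of 53.3 − (68.3) = -15.0 m north and 255.9 − (211.1) = 44.8 m east.
Residual distance = √((-15.0)² + 44.8²) = 47.2 m.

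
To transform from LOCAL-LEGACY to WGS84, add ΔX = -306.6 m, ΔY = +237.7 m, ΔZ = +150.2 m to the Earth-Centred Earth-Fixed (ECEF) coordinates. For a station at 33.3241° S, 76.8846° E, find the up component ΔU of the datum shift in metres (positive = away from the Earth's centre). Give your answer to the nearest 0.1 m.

ΔU = 52.8 m

At φ = -33.3241°, λ = 76.8846°: sin φ = -0.549374, cos φ = 0.835576, sin λ = 0.973915, cos λ = 0.226913.
ΔU = cos φ cos λ·ΔX + cos φ sin λ·ΔY + sin φ·ΔZ = (0.835576)(0.226913)(-306.6) + (0.835576)(0.973915)(237.7) + (-0.549374)(150.2) = 52.79 m.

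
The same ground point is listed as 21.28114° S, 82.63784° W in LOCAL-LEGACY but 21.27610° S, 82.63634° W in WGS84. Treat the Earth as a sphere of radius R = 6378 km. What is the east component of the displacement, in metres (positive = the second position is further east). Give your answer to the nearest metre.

ΔE = 156 m

Δφ = -21.27610° − -21.28114° = +0.00504°; Δλ = -82.63634° − -82.63784° = +0.00150°.
1° along a meridian = πR/180 = 111317 m.
ΔN = Δφ × 111317 = 561.0 m; ΔE = Δλ × 111317 × cos(-21.28114°) = +0.00150 × 111317 × 0.931811 = 155.6 m.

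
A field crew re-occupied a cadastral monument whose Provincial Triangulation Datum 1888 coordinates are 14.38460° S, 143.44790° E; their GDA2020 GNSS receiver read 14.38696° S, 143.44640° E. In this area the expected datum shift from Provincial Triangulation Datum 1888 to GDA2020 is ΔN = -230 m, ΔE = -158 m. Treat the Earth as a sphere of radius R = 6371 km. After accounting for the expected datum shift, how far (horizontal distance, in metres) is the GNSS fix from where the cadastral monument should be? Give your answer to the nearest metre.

Observed coordinate differences: Δφ = -0.00236°, Δλ = -0.00150°.
Converting to metres (1° lat = 111195 m, cos φ = 0.968650): observed ΔN = -262.4 m, observed ΔE = -161.6 m.
Subtracting the expected shift leaves a residual of -262.4 − (-230) = -32.4 m north and -161.6 − (-158) = -3.6 m east.
Residual distance = √((-32.4)² + (-3.6)²) = 32.6 m.

33 m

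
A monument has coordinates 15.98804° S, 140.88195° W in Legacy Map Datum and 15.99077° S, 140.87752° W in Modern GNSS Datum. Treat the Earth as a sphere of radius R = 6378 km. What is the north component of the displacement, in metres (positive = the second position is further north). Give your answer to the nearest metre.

Δφ = -15.99077° − -15.98804° = -0.00273°; Δλ = -140.87752° − -140.88195° = +0.00443°.
1° along a meridian = πR/180 = 111317 m.
ΔN = Δφ × 111317 = -303.9 m; ΔE = Δλ × 111317 × cos(-15.98804°) = +0.00443 × 111317 × 0.961319 = 474.1 m.

ΔN = -304 m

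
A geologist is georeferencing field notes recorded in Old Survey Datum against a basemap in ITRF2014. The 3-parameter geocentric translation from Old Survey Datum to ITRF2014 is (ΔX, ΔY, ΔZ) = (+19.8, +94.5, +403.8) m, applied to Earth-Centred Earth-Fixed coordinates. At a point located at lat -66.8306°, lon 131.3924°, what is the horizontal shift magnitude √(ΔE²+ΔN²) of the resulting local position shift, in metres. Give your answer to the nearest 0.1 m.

225.7 m

The local east axis at (φ, λ) is (−sin λ, cos λ, 0), so ΔE = −sin(131.3924°)·19.8 + cos(131.3924°)·94.5 = -77.34 m.
The local north axis is (−sin φ cos λ, −sin φ sin λ, cos φ), giving ΔN = -12.036 + 65.176 + 158.876 = 212.02 m.
Horizontal magnitude = √(ΔE² + ΔN²) = √((-77.34)² + 212.02²) = 225.68 m.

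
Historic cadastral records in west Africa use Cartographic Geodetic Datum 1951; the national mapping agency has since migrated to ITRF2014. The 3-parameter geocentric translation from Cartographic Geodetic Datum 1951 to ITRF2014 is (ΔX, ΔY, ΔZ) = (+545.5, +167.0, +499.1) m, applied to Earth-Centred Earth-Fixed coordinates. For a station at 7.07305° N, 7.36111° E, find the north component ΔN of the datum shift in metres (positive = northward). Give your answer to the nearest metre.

ΔN = 426 m

At φ = 7.07305°, λ = 7.36111°: sin φ = 0.123135, cos φ = 0.992390, sin λ = 0.128122, cos λ = 0.991758.
ΔN = −sin φ cos λ·ΔX − sin φ sin λ·ΔY + cos φ·ΔZ = −(0.123135)(0.991758)(545.5) − (0.123135)(0.128122)(167.0) + (0.992390)(499.1) = 426.05 m.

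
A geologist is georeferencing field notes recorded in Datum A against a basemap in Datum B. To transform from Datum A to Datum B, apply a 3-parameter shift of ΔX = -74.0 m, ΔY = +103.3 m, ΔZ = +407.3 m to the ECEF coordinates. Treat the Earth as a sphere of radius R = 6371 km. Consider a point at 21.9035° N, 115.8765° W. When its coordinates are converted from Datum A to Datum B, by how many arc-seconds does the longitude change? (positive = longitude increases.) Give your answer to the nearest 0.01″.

sin φ = 0.373044, cos φ = 0.927813, sin λ = -0.899737, cos λ = -0.436433.
East component: ΔE = −sin λ·ΔX + cos λ·ΔY = −(-0.899737)(-74.0) + (-0.436433)(103.3) = -111.66 m.
1° of latitude spans πR/180 = 111195 m; at latitude φ, 1° of longitude spans that × cos φ = 103168.2 m, so Δλ = -111.66 / 103168.2 × 3600 = -3.896″.

Δλ = -3.90″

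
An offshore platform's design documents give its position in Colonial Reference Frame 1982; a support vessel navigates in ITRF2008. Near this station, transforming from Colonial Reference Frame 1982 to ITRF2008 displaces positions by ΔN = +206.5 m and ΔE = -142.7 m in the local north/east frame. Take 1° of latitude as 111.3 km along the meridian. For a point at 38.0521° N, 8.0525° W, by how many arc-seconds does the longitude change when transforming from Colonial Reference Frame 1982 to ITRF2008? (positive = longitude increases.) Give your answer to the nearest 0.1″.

At latitude 38.0521°, cos φ = 0.787451.
1° of longitude at this latitude = 111.3 × cos φ = 87.64 km, so Δλ = -142.7 / 87643.3 = -0.0016282° = -5.861″.

Δλ = -5.9″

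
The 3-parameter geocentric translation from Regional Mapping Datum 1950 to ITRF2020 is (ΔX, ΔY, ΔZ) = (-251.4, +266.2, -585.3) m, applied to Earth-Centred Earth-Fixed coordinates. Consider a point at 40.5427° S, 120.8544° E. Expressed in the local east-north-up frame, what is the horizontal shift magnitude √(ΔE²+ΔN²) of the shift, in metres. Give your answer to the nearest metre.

227 m

At φ = -40.5427°, λ = 120.8544°: sin φ = -0.650015, cos φ = 0.759922, sin λ = 0.858473, cos λ = -0.512858.
ΔE = −sin λ·ΔX + cos λ·ΔY = −(0.858473)·(-251.4) + (-0.512858)·(266.2) = 79.30 m.
ΔN = −sin φ cos λ·ΔX − sin φ sin λ·ΔY + cos φ·ΔZ = −(-0.650015)(-0.512858)(-251.4) − (-0.650015)(0.858473)(266.2) + (0.759922)(-585.3) = -212.43 m.
Horizontal magnitude = √(ΔE² + ΔN²) = √(79.30² + (-212.43)²) = 226.75 m.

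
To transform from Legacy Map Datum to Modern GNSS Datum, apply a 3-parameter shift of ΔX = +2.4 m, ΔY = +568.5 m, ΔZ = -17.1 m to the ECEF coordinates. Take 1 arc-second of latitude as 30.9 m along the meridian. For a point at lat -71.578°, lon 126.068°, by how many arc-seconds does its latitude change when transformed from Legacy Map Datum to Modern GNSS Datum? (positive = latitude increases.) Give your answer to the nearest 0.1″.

Δφ = 13.9″

sin φ = -0.948755, cos φ = 0.316013, sin λ = 0.808319, cos λ = -0.588745.
North component: ΔN = −sin φ cos λ·ΔX − sin φ sin λ·ΔY + cos φ·ΔZ = −(-0.948755)(-0.588745)(2.4) − (-0.948755)(0.808319)(568.5) + (0.316013)(-17.1) = 429.24 m.
1° of latitude spans 3600 × 30.90 = 111240 m, so Δφ = 429.24 / 111240 × 3600 = 13.891″.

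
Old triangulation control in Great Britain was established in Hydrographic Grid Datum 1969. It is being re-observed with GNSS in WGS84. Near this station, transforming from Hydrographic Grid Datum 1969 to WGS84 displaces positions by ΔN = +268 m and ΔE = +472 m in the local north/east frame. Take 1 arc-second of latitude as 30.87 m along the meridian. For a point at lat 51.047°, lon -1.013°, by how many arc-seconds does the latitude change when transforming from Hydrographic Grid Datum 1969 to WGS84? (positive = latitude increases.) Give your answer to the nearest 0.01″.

Δφ = 8.68″

1″ of latitude = 30.87 m, so Δφ = 268.0 / 30.87 = 8.682″.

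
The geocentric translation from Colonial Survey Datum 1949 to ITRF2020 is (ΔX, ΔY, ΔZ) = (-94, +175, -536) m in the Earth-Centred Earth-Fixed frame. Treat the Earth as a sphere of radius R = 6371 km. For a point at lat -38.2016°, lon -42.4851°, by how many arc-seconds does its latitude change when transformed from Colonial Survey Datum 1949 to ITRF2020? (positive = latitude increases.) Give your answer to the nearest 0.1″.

Δφ = -17.4″

sin φ = -0.618430, cos φ = 0.785840, sin λ = -0.675398, cos λ = 0.737453.
North component: ΔN = −sin φ cos λ·ΔX − sin φ sin λ·ΔY + cos φ·ΔZ = −(-0.618430)(0.737453)(-94) − (-0.618430)(-0.675398)(175) + (0.785840)(-536) = -537.18 m.
1° of latitude spans πR/180 = 111195 m, so Δφ = -537.18 / 111195 × 3600 = -17.391″.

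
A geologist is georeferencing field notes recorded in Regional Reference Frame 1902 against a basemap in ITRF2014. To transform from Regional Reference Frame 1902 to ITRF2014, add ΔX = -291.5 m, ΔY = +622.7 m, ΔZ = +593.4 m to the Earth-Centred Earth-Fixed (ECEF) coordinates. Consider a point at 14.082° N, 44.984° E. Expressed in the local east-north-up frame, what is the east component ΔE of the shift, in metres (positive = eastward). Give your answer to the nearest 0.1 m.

At φ = 14.082°, λ = 44.984°: sin φ = 0.243310, cos φ = 0.969949, sin λ = 0.706909, cos λ = 0.707304.
ΔE = −sin λ·ΔX + cos λ·ΔY = −(0.706909)·(-291.5) + (0.707304)·(622.7) = 646.50 m.

ΔE = 646.5 m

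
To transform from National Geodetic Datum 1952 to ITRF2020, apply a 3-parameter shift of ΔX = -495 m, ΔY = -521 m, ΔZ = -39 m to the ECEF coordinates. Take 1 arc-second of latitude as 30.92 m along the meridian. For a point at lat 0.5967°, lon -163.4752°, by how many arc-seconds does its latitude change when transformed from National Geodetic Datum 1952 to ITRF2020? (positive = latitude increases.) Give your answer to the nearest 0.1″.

Δφ = -1.5″

sin φ = 0.010414, cos φ = 0.999946, sin λ = -0.284430, cos λ = -0.958697.
North component: ΔN = −sin φ cos λ·ΔX − sin φ sin λ·ΔY + cos φ·ΔZ = −(0.010414)(-0.958697)(-495) − (0.010414)(-0.284430)(-521) + (0.999946)(-39) = -45.48 m.
1° of latitude spans 3600 × 30.92 = 111312 m, so Δφ = -45.48 / 111312 × 3600 = -1.471″.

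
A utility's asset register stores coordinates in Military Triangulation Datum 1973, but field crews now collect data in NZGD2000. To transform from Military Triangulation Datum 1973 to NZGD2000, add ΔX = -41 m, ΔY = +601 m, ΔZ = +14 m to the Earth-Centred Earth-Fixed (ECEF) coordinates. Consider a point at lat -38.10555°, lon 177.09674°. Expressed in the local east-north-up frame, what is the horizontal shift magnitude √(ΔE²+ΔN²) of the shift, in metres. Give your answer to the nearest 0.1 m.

The local east axis at (φ, λ) is (−sin λ, cos λ, 0), so ΔE = −sin(177.09674°)·(-41) + cos(177.09674°)·601 = -598.15 m.
The local north axis is (−sin φ cos λ, −sin φ sin λ, cos φ), giving ΔN = 25.269 + 18.785 + 11.016 = 55.07 m.
Horizontal magnitude = √(ΔE² + ΔN²) = √((-598.15)² + 55.07²) = 600.68 m.

600.7 m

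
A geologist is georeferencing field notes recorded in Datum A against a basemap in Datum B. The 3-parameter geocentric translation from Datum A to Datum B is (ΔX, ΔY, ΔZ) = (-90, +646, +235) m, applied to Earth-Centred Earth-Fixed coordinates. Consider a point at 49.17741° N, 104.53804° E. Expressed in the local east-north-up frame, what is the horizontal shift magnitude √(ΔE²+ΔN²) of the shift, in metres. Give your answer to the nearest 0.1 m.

344.9 m

At φ = 49.17741°, λ = 104.53804°: sin φ = 0.756737, cos φ = 0.653719, sin λ = 0.967981, cos λ = -0.251023.
ΔE = −sin λ·ΔX + cos λ·ΔY = −(0.967981)·(-90) + (-0.251023)·(646) = -75.04 m.
ΔN = −sin φ cos λ·ΔX − sin φ sin λ·ΔY + cos φ·ΔZ = −(0.756737)(-0.251023)(-90) − (0.756737)(0.967981)(646) + (0.653719)(235) = -336.67 m.
Horizontal magnitude = √(ΔE² + ΔN²) = √((-75.04)² + (-336.67)²) = 344.93 m.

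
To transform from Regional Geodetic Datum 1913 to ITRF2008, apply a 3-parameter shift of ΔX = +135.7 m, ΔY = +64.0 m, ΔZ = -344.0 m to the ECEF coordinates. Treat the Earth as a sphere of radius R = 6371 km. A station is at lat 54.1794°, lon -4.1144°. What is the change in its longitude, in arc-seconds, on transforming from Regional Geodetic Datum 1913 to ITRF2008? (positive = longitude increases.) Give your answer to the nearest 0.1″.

Δλ = 4.1″

sin φ = 0.810853, cos φ = 0.585249, sin λ = -0.071748, cos λ = 0.997423.
East component: ΔE = −sin λ·ΔX + cos λ·ΔY = −(-0.071748)(135.7) + (0.997423)(64.0) = 73.57 m.
1° of latitude spans πR/180 = 111195 m; at latitude φ, 1° of longitude spans that × cos φ = 65076.7 m, so Δλ = 73.57 / 65076.7 × 3600 = 4.070″.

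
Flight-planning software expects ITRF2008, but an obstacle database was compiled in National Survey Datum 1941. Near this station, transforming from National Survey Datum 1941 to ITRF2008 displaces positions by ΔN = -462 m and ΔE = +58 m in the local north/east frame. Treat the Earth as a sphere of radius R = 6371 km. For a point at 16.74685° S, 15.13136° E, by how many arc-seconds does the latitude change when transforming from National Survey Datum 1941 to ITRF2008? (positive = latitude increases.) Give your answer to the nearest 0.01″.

On a sphere of radius R, 1 rad of latitude = R, so Δφ = ΔN / R = -462.0 / 6371000 = -7.2516e-05 rad = -14.958″.

Δφ = -14.96″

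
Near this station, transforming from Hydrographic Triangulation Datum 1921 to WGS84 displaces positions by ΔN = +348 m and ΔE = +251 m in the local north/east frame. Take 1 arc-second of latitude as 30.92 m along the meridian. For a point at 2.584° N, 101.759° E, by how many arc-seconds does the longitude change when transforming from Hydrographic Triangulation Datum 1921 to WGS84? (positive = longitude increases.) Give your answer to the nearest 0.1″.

At latitude 2.584°, cos φ = 0.998983.
1″ of longitude at this latitude = 30.92 × cos φ = 30.8886 m, so Δλ = 251.0 / 30.8886 = 8.126″.

Δλ = 8.1″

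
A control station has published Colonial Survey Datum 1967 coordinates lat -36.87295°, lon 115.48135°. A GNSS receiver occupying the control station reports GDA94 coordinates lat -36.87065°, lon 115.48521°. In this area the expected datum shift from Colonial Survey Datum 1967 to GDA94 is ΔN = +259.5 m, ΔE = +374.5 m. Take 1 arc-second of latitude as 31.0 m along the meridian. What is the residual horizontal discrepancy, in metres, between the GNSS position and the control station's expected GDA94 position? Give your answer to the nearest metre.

Observed coordinate differences: Δφ = +0.00230°, Δλ = +0.00386°.
Converting to metres (1° lat = 111600 m, cos φ = 0.799968): observed ΔN = 256.7 m, observed ΔE = 344.6 m.
Subtracting the expected shift leaves a residual of 256.7 − (259.5) = -2.8 m north and 344.6 − (374.5) = -29.9 m east.
Residual distance = √((-2.8)² + (-29.9)²) = 30.0 m.

30 m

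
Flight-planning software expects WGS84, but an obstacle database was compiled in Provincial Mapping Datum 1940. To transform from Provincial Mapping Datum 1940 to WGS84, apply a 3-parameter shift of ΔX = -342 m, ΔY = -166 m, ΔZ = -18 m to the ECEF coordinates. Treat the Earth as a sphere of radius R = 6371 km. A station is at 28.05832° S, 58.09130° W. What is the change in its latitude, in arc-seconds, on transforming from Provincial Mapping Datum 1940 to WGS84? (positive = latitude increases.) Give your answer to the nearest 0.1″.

Δφ = -1.1″

sin φ = -0.470370, cos φ = 0.882469, sin λ = -0.848891, cos λ = 0.528567.
North component: ΔN = −sin φ cos λ·ΔX − sin φ sin λ·ΔY + cos φ·ΔZ = −(-0.470370)(0.528567)(-342) − (-0.470370)(-0.848891)(-166) + (0.882469)(-18) = -34.63 m.
1° of latitude spans πR/180 = 111195 m, so Δφ = -34.63 / 111195 × 3600 = -1.121″.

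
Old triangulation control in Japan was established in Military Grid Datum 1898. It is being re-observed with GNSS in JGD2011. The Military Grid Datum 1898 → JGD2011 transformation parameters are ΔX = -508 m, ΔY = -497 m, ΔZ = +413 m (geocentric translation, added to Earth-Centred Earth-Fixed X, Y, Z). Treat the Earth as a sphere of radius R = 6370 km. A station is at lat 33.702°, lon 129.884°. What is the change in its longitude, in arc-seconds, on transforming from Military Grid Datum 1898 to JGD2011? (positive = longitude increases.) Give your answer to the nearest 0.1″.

sin φ = 0.554873, cos φ = 0.831935, sin λ = 0.767344, cos λ = -0.641235.
East component: ΔE = −sin λ·ΔX + cos λ·ΔY = −(0.767344)(-508) + (-0.641235)(-497) = 708.50 m.
1° of latitude spans πR/180 = 111177 m; at latitude φ, 1° of longitude spans that × cos φ = 92492.4 m, so Δλ = 708.50 / 92492.4 × 3600 = 27.577″.

Δλ = 27.6″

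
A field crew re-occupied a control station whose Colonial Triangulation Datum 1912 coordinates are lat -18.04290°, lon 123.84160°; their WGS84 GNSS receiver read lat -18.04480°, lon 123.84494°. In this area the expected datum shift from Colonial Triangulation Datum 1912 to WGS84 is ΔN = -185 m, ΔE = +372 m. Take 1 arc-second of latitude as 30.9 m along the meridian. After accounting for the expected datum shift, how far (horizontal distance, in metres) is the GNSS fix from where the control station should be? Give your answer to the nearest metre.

Observed coordinate differences: Δφ = -0.00190°, Δλ = +0.00334°.
Converting to metres (1° lat = 111240 m, cos φ = 0.950825): observed ΔN = -211.4 m, observed ΔE = 353.3 m.
Subtracting the expected shift leaves a residual of -211.4 − (-185) = -26.4 m north and 353.3 − (372) = -18.7 m east.
Residual distance = √((-26.4)² + (-18.7)²) = 32.3 m.

32 m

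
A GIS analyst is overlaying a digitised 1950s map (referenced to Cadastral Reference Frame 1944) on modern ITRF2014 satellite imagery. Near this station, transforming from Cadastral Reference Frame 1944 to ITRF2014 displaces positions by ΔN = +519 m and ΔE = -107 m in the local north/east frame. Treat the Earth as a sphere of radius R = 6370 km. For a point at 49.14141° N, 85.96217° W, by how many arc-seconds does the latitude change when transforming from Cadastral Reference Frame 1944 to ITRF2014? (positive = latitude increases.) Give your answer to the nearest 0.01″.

On a sphere of radius R, 1 rad of latitude = R, so Δφ = ΔN / R = 519.0 / 6370000 = 8.1476e-05 rad = 16.806″.

Δφ = 16.81″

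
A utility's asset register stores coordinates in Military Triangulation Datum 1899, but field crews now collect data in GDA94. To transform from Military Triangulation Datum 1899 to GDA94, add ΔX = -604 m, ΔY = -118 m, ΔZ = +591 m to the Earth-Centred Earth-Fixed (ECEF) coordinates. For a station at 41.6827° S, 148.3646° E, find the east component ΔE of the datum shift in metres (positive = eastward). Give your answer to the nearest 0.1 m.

ΔE = 417.3 m

The local east axis at (φ, λ) is (−sin λ, cos λ, 0), so ΔE = −sin(148.3646°)·(-604) + cos(148.3646°)·(-118) = 417.27 m.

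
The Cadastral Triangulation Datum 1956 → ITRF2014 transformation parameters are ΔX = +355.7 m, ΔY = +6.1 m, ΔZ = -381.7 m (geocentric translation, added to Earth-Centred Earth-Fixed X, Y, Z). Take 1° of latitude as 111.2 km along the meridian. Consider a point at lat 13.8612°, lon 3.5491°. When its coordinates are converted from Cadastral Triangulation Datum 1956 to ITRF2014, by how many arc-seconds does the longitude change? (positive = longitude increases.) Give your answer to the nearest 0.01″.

sin φ = 0.239571, cos φ = 0.970879, sin λ = 0.061904, cos λ = 0.998082.
East component: ΔE = −sin λ·ΔX + cos λ·ΔY = −(0.061904)(355.7) + (0.998082)(6.1) = -15.93 m.
1° of latitude spans 111200 m; at latitude φ, 1° of longitude spans that × cos φ = 107961.7 m, so Δλ = -15.93 / 107961.7 × 3600 = -0.531″.

Δλ = -0.53″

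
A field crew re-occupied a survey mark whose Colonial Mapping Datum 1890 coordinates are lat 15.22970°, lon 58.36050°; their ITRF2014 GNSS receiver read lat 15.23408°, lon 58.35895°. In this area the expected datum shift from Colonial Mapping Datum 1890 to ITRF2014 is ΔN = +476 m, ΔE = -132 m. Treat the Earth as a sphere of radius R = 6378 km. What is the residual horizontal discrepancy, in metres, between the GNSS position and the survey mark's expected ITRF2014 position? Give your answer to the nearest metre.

36 m

Observed coordinate differences: Δφ = +0.00438°, Δλ = -0.00155°.
Converting to metres (1° lat = 111317 m, cos φ = 0.964880): observed ΔN = 487.6 m, observed ΔE = -166.5 m.
Subtracting the expected shift leaves a residual of 487.6 − (476) = 11.6 m north and -166.5 − (-132) = -34.5 m east.
Residual distance = √(11.6² + (-34.5)²) = 36.4 m.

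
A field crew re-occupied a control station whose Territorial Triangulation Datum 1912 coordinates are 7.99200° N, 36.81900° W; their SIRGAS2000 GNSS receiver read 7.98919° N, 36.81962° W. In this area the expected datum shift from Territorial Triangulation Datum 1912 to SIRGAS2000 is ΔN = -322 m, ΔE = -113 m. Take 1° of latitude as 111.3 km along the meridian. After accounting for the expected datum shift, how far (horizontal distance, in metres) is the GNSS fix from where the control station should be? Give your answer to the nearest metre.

Observed coordinate differences: Δφ = -0.00281°, Δλ = -0.00062°.
Converting to metres (1° lat = 111300 m, cos φ = 0.990287): observed ΔN = -312.8 m, observed ΔE = -68.3 m.
Subtracting the expected shift leaves a residual of -312.8 − (-322) = 9.2 m north and -68.3 − (-113) = 44.7 m east.
Residual distance = √(9.2² + 44.7²) = 45.6 m.

46 m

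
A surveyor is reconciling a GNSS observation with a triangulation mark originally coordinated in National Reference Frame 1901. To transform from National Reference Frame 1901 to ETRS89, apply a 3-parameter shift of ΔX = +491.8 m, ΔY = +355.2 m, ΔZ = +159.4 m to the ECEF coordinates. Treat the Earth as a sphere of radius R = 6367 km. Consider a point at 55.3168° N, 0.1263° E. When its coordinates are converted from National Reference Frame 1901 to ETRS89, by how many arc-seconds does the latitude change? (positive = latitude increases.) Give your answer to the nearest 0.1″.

Δφ = -10.2″

sin φ = 0.822311, cos φ = 0.569038, sin λ = 0.002204, cos λ = 0.999998.
North component: ΔN = −sin φ cos λ·ΔX − sin φ sin λ·ΔY + cos φ·ΔZ = −(0.822311)(0.999998)(491.8) − (0.822311)(0.002204)(355.2) + (0.569038)(159.4) = -314.35 m.
1° of latitude spans πR/180 = 111125 m, so Δφ = -314.35 / 111125 × 3600 = -10.184″.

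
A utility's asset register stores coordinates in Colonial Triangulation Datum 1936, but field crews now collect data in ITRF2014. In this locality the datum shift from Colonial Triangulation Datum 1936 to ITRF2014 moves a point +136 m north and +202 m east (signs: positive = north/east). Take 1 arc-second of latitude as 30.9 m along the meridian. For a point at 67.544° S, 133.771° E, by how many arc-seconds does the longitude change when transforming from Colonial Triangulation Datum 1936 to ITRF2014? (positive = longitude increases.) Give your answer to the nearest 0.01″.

Δλ = 17.11″

At latitude -67.544°, cos φ = 0.381974.
1″ of longitude at this latitude = 30.90 × cos φ = 11.8030 m, so Δλ = 202.0 / 11.8030 = 17.114″.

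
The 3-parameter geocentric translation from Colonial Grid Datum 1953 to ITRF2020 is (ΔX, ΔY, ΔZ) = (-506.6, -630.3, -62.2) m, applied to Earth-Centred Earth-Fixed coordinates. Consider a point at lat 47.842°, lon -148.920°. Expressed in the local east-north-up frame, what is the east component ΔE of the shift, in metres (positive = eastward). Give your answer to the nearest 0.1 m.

ΔE = 278.3 m

The local east axis at (φ, λ) is (−sin λ, cos λ, 0), so ΔE = −sin(-148.920°)·(-506.6) + cos(-148.920°)·(-630.3) = 278.29 m.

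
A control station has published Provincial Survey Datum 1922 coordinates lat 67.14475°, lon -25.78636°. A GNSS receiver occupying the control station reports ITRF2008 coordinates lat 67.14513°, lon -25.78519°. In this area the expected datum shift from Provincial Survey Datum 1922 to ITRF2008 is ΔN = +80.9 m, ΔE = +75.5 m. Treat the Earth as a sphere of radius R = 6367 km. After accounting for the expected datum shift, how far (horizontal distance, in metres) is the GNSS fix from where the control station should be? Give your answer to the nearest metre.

Observed coordinate differences: Δφ = +0.00038°, Δλ = +0.00117°.
Converting to metres (1° lat = 111125 m, cos φ = 0.388404): observed ΔN = 42.2 m, observed ΔE = 50.5 m.
Subtracting the expected shift leaves a residual of 42.2 − (80.9) = -38.7 m north and 50.5 − (75.5) = -25.0 m east.
Residual distance = √((-38.7)² + (-25.0)²) = 46.1 m.

46 m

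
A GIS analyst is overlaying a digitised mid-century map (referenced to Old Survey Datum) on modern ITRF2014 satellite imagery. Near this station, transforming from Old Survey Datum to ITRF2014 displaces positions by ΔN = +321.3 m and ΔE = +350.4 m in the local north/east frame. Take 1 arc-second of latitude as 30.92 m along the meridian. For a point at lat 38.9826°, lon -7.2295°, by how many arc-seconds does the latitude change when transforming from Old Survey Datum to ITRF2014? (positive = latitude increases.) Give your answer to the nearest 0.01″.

Δφ = 10.39″

1″ of latitude = 30.92 m, so Δφ = 321.3 / 30.92 = 10.391″.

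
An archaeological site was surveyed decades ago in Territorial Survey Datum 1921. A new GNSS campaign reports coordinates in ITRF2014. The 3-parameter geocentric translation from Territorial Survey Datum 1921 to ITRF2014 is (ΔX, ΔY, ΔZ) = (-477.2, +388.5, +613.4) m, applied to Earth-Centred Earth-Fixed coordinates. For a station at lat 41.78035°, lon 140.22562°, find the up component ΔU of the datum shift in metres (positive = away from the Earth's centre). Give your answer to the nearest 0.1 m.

The local up (radial) axis is (cos φ cos λ, cos φ sin λ, sin φ), giving ΔU = 273.496 + 185.344 + 408.694 = 867.53 m.

ΔU = 867.5 m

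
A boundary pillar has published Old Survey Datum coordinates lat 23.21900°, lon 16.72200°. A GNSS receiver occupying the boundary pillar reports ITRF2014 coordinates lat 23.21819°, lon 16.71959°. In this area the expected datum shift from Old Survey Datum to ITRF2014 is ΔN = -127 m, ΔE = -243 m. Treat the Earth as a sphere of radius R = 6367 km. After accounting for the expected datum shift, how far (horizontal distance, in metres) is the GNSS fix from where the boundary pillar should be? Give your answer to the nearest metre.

37 m

Observed coordinate differences: Δφ = -0.00081°, Δλ = -0.00241°.
Converting to metres (1° lat = 111125 m, cos φ = 0.919005): observed ΔN = -90.0 m, observed ΔE = -246.1 m.
Subtracting the expected shift leaves a residual of -90.0 − (-127) = 37.0 m north and -246.1 − (-243) = -3.1 m east.
Residual distance = √(37.0² + (-3.1)²) = 37.1 m.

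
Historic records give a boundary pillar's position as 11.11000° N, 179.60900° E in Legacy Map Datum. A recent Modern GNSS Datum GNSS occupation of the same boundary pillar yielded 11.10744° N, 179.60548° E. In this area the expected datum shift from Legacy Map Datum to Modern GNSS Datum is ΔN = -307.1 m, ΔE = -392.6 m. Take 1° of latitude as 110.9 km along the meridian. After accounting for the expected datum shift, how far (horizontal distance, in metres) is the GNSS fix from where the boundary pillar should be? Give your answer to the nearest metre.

25 m

Observed coordinate differences: Δφ = -0.00256°, Δλ = -0.00352°.
Converting to metres (1° lat = 110900 m, cos φ = 0.981259): observed ΔN = -283.9 m, observed ΔE = -383.1 m.
Subtracting the expected shift leaves a residual of -283.9 − (-307.1) = 23.2 m north and -383.1 − (-392.6) = 9.5 m east.
Residual distance = √(23.2² + 9.5²) = 25.1 m.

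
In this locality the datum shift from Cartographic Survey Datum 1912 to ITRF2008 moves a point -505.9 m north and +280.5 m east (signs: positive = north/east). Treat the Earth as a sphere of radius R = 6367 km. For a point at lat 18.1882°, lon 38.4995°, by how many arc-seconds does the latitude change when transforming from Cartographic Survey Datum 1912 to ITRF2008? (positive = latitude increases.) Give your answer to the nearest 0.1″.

On a sphere of radius R, 1 rad of latitude = R, so Δφ = ΔN / R = -505.9 / 6367000 = -7.9457e-05 rad = -16.389″.

Δφ = -16.4″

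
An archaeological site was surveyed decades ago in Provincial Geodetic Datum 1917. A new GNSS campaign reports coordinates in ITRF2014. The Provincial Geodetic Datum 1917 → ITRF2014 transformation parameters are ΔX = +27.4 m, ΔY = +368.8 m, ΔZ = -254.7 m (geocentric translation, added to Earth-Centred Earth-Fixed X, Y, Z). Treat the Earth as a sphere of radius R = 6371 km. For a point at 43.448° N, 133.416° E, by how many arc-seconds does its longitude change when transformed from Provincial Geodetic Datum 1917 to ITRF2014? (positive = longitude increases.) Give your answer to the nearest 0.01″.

Δλ = -12.19″

sin φ = 0.687696, cos φ = 0.725999, sin λ = 0.726383, cos λ = -0.687290.
East component: ΔE = −sin λ·ΔX + cos λ·ΔY = −(0.726383)(27.4) + (-0.687290)(368.8) = -273.38 m.
1° of latitude spans πR/180 = 111195 m; at latitude φ, 1° of longitude spans that × cos φ = 80727.4 m, so Δλ = -273.38 / 80727.4 × 3600 = -12.191″.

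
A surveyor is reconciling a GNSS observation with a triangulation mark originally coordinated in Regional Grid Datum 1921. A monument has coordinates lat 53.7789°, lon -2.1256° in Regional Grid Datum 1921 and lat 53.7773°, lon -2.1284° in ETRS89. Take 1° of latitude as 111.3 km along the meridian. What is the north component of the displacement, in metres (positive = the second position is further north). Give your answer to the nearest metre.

Δφ = 53.7773° − 53.7789° = -0.0016°; Δλ = -2.1284° − -2.1256° = -0.0028°.
ΔN = Δφ × 111300 = -178.1 m; ΔE = Δλ × 111300 × cos(53.7789°) = -0.0028 × 111300 × 0.590903 = -184.1 m.

ΔN = -178 m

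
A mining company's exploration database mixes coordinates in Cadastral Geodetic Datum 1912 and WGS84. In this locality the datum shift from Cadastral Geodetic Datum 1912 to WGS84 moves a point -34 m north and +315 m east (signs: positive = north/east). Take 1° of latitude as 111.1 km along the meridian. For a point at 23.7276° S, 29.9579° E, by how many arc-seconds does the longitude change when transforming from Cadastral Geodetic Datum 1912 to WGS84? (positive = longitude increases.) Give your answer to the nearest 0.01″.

Δλ = 11.15″

At latitude -23.7276°, cos φ = 0.915469.
1° of longitude at this latitude = 111.1 × cos φ = 101.71 km, so Δλ = 315.0 / 101708.6 = 0.0030971° = 11.150″.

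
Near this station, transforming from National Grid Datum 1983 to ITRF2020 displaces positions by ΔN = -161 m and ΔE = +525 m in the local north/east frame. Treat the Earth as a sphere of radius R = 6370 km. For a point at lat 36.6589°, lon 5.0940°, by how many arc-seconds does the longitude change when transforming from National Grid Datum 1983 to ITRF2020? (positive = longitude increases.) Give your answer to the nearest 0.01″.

Δλ = 21.19″

At latitude 36.6589°, cos φ = 0.802204.
One radian of longitude at latitude φ spans R cos φ, so Δλ = ΔE / (R cos φ) = 525.0 / (6370000 × 0.802204) = 1.0274e-04 rad = 21.191″.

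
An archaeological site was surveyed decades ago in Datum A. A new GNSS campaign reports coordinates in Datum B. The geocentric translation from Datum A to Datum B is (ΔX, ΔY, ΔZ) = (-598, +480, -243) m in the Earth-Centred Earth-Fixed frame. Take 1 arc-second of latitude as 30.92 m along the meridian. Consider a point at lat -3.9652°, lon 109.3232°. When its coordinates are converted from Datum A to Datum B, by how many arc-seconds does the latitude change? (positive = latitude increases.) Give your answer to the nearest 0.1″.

sin φ = -0.069151, cos φ = 0.997606, sin λ = 0.943667, cos λ = -0.330897.
North component: ΔN = −sin φ cos λ·ΔX − sin φ sin λ·ΔY + cos φ·ΔZ = −(-0.069151)(-0.330897)(-598) − (-0.069151)(0.943667)(480) + (0.997606)(-243) = -197.41 m.
1° of latitude spans 3600 × 30.92 = 111312 m, so Δφ = -197.41 / 111312 × 3600 = -6.385″.

Δφ = -6.4″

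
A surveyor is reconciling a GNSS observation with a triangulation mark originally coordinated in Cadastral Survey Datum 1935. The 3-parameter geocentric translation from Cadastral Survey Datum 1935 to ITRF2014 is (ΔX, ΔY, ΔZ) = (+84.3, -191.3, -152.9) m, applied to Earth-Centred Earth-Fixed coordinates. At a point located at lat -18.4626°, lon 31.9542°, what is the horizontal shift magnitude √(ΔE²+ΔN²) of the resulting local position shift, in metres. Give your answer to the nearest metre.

258 m

At φ = -18.4626°, λ = 31.9542°: sin φ = -0.316686, cos φ = 0.948531, sin λ = 0.529241, cos λ = 0.848471.
ΔE = −sin λ·ΔX + cos λ·ΔY = −(0.529241)·(84.3) + (0.848471)·(-191.3) = -206.93 m.
ΔN = −sin φ cos λ·ΔX − sin φ sin λ·ΔY + cos φ·ΔZ = −(-0.316686)(0.848471)(84.3) − (-0.316686)(0.529241)(-191.3) + (0.948531)(-152.9) = -154.44 m.
Horizontal magnitude = √(ΔE² + ΔN²) = √((-206.93)² + (-154.44)²) = 258.21 m.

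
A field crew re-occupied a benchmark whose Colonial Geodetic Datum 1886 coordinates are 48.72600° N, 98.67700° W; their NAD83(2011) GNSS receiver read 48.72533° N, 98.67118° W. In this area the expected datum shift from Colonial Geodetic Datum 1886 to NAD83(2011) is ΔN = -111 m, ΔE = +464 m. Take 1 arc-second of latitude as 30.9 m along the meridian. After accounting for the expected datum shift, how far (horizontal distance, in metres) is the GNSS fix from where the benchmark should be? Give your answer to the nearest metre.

52 m

Observed coordinate differences: Δφ = -0.00067°, Δλ = +0.00582°.
Converting to metres (1° lat = 111240 m, cos φ = 0.659661): observed ΔN = -74.5 m, observed ΔE = 427.1 m.
Subtracting the expected shift leaves a residual of -74.5 − (-111) = 36.5 m north and 427.1 − (464) = -36.9 m east.
Residual distance = √(36.5² + (-36.9)²) = 51.9 m.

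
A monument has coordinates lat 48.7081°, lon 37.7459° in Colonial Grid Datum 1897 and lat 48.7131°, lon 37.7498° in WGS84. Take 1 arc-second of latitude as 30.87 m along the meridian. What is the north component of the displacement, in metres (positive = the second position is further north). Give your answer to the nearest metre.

Δφ = 48.7131° − 48.7081° = +0.0050°; Δλ = 37.7498° − 37.7459° = +0.0039°.
1° of latitude = 3600 × 30.87 = 111132 m.
ΔN = Δφ × 111132 = 555.7 m; ΔE = Δλ × 111132 × cos(48.7081°) = +0.0039 × 111132 × 0.659895 = 286.0 m.

ΔN = 556 m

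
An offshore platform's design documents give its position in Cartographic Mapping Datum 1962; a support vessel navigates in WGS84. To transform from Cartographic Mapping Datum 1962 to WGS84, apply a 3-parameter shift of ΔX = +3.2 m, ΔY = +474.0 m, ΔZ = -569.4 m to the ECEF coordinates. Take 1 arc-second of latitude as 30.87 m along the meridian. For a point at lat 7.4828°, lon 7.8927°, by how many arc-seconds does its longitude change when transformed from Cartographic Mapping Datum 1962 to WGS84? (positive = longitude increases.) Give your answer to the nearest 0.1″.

sin φ = 0.130229, cos φ = 0.991484, sin λ = 0.137318, cos λ = 0.990527.
East component: ΔE = −sin λ·ΔX + cos λ·ΔY = −(0.137318)(3.2) + (0.990527)(474.0) = 469.07 m.
1° of latitude spans 3600 × 30.87 = 111132 m; at latitude φ, 1° of longitude spans that × cos φ = 110185.6 m, so Δλ = 469.07 / 110185.6 × 3600 = 15.326″.

Δλ = 15.3″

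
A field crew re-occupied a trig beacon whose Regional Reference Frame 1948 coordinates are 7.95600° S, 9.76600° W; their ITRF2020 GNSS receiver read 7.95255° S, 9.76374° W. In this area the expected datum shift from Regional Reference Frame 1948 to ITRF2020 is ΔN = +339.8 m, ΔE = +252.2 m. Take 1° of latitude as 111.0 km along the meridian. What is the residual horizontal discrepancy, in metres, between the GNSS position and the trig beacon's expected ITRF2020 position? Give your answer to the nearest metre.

43 m

Observed coordinate differences: Δφ = +0.00345°, Δλ = +0.00226°.
Converting to metres (1° lat = 111000 m, cos φ = 0.990375): observed ΔN = 383.0 m, observed ΔE = 248.4 m.
Subtracting the expected shift leaves a residual of 383.0 − (339.8) = 43.2 m north and 248.4 − (252.2) = -3.8 m east.
Residual distance = √(43.2² + (-3.8)²) = 43.3 m.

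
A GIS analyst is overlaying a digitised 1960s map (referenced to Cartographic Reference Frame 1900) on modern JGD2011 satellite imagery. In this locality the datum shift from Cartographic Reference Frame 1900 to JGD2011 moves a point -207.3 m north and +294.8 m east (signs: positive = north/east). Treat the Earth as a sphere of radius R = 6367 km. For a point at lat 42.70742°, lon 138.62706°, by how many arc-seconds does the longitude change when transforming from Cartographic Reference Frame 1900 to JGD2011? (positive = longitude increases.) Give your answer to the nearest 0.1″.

At latitude 42.70742°, cos φ = 0.734827.
One radian of longitude at latitude φ spans R cos φ, so Δλ = ΔE / (R cos φ) = 294.8 / (6367000 × 0.734827) = 6.3010e-05 rad = 12.997″.

Δλ = 13.0″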